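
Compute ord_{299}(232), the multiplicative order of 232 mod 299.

132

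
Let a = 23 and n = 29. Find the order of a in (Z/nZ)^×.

7

ord(23) | φ(29) = 29 − 1 = 28 = 2^2 · 7.
Divisors of 28: 1, 2, 4, 7, 14, 28.
Test each divisor d:
23^1 ≡ 23 (mod 29)
23^2 ≡ 7 (mod 29)
23^4 ≡ 20 (mod 29)
23^7 ≡ 1 (mod 29) ✓
Hence ord(23) = 7.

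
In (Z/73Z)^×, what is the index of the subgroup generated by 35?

2

The order of 35 must divide φ(73) = 73 − 1 = 72 = 2^3 · 3^2.
Divisors of 72: 1, 2, 3, 4, 6, 8, 9, 12, 18, 24, 36, 72.
Check 35^d mod 73 for each divisor in increasing order:
35^1 ≡ 35 (mod 73)
35^2 ≡ 57 (mod 73)
35^3 ≡ 24 (mod 73)
35^4 ≡ 37 (mod 73)
35^6 ≡ 65 (mod 73)
35^8 ≡ 55 (mod 73)
35^9 ≡ 27 (mod 73)
35^12 ≡ 64 (mod 73)
35^18 ≡ 72 (mod 73)
35^24 ≡ 8 (mod 73)
35^36 ≡ 1 (mod 73) ✓
Thus |⟨35⟩| = ord(35) = 36.
[(Z/73Z)^× : ⟨35⟩] = 72/36 = 2.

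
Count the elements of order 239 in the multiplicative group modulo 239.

0

φ(239) = 239 − 1 = 238 = 2 · 7 · 17.
(Z/239Z)^× is cyclic (|G| = 238); a cyclic group of order m has exactly φ(d) elements of each order d | m, and none otherwise.
Here 238 is not a multiple of 239, so there are no elements of order 239.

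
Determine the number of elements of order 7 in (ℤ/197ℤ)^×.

6

φ(197) = 197 − 1 = 196 = 2^2 · 7^2.
Since (Z/197Z)^× is cyclic of order 196, the number of elements of order d is φ(d) when d | 196 and 0 otherwise.
7 | 196, and φ(7) = 7 − 1 = 6.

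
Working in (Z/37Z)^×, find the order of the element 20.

The order of 20 must divide φ(37) = 37 − 1 = 36 = 2^2 · 3^2.
Divisors of 36: 1, 2, 3, 4, 6, 9, 12, 18, 36.
Compute 20^d (mod 37) for the divisors d until we hit 1:
20^1 ≡ 20 (mod 37)
20^2 ≡ 30 (mod 37)
20^3 ≡ 8 (mod 37)
20^4 ≡ 12 (mod 37)
20^6 ≡ 27 (mod 37)
20^9 ≡ 31 (mod 37)
20^12 ≡ 26 (mod 37)
20^18 ≡ 36 (mod 37)
20^36 ≡ 1 (mod 37) ✓
So ord_37(20) = 36.

36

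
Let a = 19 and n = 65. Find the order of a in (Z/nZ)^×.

ord(19) | φ(65) = φ(5·13) = (5−1)·(13−1) = 4·12 = 48 = 2^4 · 3.
Divisors of 48: 1, 2, 3, 4, 6, 8, 12, 16, 24, 48.
Check 19^d mod 65 for each divisor in increasing order:
19^1 ≡ 19
19^2 ≡ 36
19^3 ≡ 34
19^4 ≡ 61
19^6 ≡ 51
19^8 ≡ 16
19^12 ≡ 1
So ord_65(19) = 12.

12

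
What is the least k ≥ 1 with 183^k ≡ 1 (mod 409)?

ord(183) | φ(409) = 409 − 1 = 408 = 2^3 · 3 · 17.
Divisors of 408: 1, 2, 3, 4, 6, 8, 12, 17, 24, 34, 51, 68, 102, 136, 204, 408.
Check 183^d mod 409 for each divisor in increasing order:
183^1 ≡ 183 (mod 409)
183^2 ≡ 360 (mod 409)
183^3 ≡ 31 (mod 409)
183^4 ≡ 356 (mod 409)
183^6 ≡ 143 (mod 409)
183^8 ≡ 355 (mod 409)
183^12 ≡ 408 (mod 409)
183^17 ≡ 292 (mod 409)
183^24 ≡ 1 (mod 409) ✓
Therefore the multiplicative order of 183 modulo 409 is 24.

24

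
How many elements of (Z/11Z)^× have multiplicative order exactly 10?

φ(11) = 11 − 1 = 10 = 2 · 5.
Since (Z/11Z)^× is cyclic of order 10, the number of elements of order d is φ(d) when d | 10 and 0 otherwise.
10 = 2 · 5 divides 10, and φ(10) = 4.

4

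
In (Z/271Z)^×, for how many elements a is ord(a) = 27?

φ(271) = 271 − 1 = 270 = 2 · 3^3 · 5.
(Z/271Z)^× is cyclic (|G| = 270); a cyclic group of order m has exactly φ(d) elements of each order d | m, and none otherwise.
27 = 3^3 divides 270, and φ(27) = 18.

18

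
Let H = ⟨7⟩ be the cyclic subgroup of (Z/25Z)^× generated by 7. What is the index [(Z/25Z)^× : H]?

ord(7) | φ(25) = φ(5^2) = 5·(5−1) = 20 = 2^2 · 5.
Divisors of 20: 1, 2, 4, 5, 10, 20.
Test each divisor d:
7^1 ≡ 7 (mod 25)
7^2 ≡ 24 (mod 25)
7^4 ≡ 1 (mod 25) ✓
So ord_25(7) = 4, hence |⟨7⟩| = 4.
The index is φ(25) / ord(7) = 20 / 4 = 5.

5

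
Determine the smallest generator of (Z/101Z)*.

2

φ(101) = 101 − 1 = 100 = 2^2 · 5^2.
g is a primitive root iff g^(100/q) ≢ 1 (mod 101) for each prime q ∈ {2, 5}.
g = 2: 2^50 ≡ 100; 2^20 ≡ 95 — none is 1, so 2 is a primitive root.
So 2 is the smallest generator of (Z/101Z)^×.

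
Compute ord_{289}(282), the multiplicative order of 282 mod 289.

272

ord(282) | φ(289) = φ(17^2) = 17·(17−1) = 272 = 2^4 · 17.
Divisors of 272: 1, 2, 4, 8, 16, 17, 34, 68, 136, 272.
Test each divisor d:
282^1 ≡ 282
282^2 ≡ 49
282^4 ≡ 89
282^8 ≡ 118
282^16 ≡ 52
282^17 ≡ 214
282^34 ≡ 134
282^68 ≡ 38
282^136 ≡ 288
282^272 ≡ 1
The smallest such exponent is 272, so the order of 282 is 272.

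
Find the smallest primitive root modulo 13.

2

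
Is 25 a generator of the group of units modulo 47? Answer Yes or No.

φ(47) = 47 − 1 = 46 = 2 · 23.
It suffices to check that the order of 25 is not a proper divisor of 46: compute 25^(46/q) for q ∈ {2, 23}.
25^23 ≡ 1 (mod 47)  [q = 2: ≡ 1 ✗]
25^2 ≡ 14 (mod 47)  [q = 23: ≢ 1 ✓]
Since 25^23 ≡ 1, the order of 25 divides 23 < 46, so 25 is not a primitive root.

No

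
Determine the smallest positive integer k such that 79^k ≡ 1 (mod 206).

17

Since 79 ∈ (Z/206Z)^×, its order divides φ(206) = φ(2)·φ(103) = 1·102 = 102 = 2 · 3 · 17.
Divisors of 102: 1, 2, 3, 6, 17, 34, 51, 102.
Check 79^d mod 206 for each divisor in increasing order:
79^1 ≡ 79 (mod 206)
79^2 ≡ 61 (mod 206)
79^3 ≡ 81 (mod 206)
79^6 ≡ 175 (mod 206)
79^17 ≡ 1 (mod 206) ✓
The smallest such exponent is 17, so the order of 79 is 17.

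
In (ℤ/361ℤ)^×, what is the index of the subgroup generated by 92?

By Lagrange's theorem, ord_361(92) divides φ(361) = φ(19^2) = 19·(19−1) = 342 = 2 · 3^2 · 19.
Divisors of 342: 1, 2, 3, 6, 9, 18, 19, 38, 57, 114, 171, 342.
Check 92^d mod 361 for each divisor in increasing order:
92^1 ≡ 92
92^2 ≡ 161
92^3 ≡ 11
92^6 ≡ 121
92^9 ≡ 248
92^18 ≡ 134
92^19 ≡ 54
92^38 ≡ 28
92^57 ≡ 68
92^114 ≡ 292
92^171 ≡ 1
Thus |⟨92⟩| = ord(92) = 171.
Index = |(Z/361Z)^×| / |⟨92⟩| = 342 / 171 = 2.

2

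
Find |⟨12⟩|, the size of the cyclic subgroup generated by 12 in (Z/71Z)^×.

By Lagrange's theorem, ord_71(12) divides φ(71) = 71 − 1 = 70 = 2 · 5 · 7.
Divisors of 70: 1, 2, 5, 7, 10, 14, 35, 70.
Check 12^d mod 71 for each divisor in increasing order:
12^1 ≡ 12 (mod 71)
12^2 ≡ 2 (mod 71)
12^5 ≡ 48 (mod 71)
12^7 ≡ 25 (mod 71)
12^10 ≡ 32 (mod 71)
12^14 ≡ 57 (mod 71)
12^35 ≡ 1 (mod 71) ✓
Hence ord(12) = 35.

35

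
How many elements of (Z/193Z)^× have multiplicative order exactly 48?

16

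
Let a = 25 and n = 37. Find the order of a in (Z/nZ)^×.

18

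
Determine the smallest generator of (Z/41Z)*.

6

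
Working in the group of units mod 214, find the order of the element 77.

106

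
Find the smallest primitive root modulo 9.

2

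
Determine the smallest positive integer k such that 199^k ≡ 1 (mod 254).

The order of 199 must divide φ(254) = φ(2)·φ(127) = 1·126 = 126 = 2 · 3^2 · 7.
Divisors of 126: 1, 2, 3, 6, 7, 9, 14, 18, 21, 42, 63, 126.
Check 199^d mod 254 for each divisor in increasing order:
199^1 ≡ 199
199^2 ≡ 231
199^3 ≡ 249
199^6 ≡ 25
199^7 ≡ 149
199^9 ≡ 129
199^14 ≡ 103
199^18 ≡ 131
199^21 ≡ 107
199^42 ≡ 19
199^63 ≡ 1
Hence ord(199) = 63.

63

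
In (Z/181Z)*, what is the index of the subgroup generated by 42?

36

Since 42 ∈ (Z/181Z)^×, its order divides φ(181) = 181 − 1 = 180 = 2^2 · 3^2 · 5.
Divisors of 180: 1, 2, 3, 4, 5, 6, 9, 10, 12, 15, 18, 20, 30, 36, 45, 60, 90, 180.
Evaluate successive powers at the divisors of 180:
42^1 ≡ 42
42^2 ≡ 135
42^3 ≡ 59
42^4 ≡ 125
42^5 ≡ 1
So ord_181(42) = 5, hence |⟨42⟩| = 5.
[(Z/181Z)^× : ⟨42⟩] = 180/5 = 36.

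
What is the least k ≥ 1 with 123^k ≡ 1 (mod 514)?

By Lagrange's theorem, ord_514(123) divides φ(514) = φ(2)·φ(257) = 1·256 = 256 = 2^8.
Divisors of 256: 1, 2, 4, 8, 16, 32, 64, 128, 256.
Check 123^d mod 514 for each divisor in increasing order:
123^1 ≡ 123 (mod 514)
123^2 ≡ 223 (mod 514)
123^4 ≡ 385 (mod 514)
123^8 ≡ 193 (mod 514)
123^16 ≡ 241 (mod 514)
123^32 ≡ 513 (mod 514)
123^64 ≡ 1 (mod 514) ✓
The smallest such exponent is 64, so the order of 123 is 64.

64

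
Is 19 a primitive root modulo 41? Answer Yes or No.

φ(41) = 41 − 1 = 40 = 2^3 · 5.
An element g generates (Z/41Z)^× iff g^(40/q) ≢ 1 (mod 41) for each prime q ∈ {2, 5}.
19^20 ≡ 40 (mod 41)  [q = 2: ≢ 1 ✓]
19^8 ≡ 37 (mod 41)  [q = 5: ≢ 1 ✓]
Every test exponent gives a nontrivial residue, hence 19 generates the full group.

Yes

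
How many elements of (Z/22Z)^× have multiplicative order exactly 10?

φ(22) = φ(2)·φ(11) = 1·10 = 10 = 2 · 5.
In a cyclic group of order 10, there are φ(d) elements of order d for each divisor d of 10, and zero for non-divisors.
10 = 2 · 5 divides 10, and φ(10) = 4.

4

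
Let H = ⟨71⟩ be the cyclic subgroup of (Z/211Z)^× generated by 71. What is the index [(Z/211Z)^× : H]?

ord(71) | φ(211) = 211 − 1 = 210 = 2 · 3 · 5 · 7.
Divisors of 210: 1, 2, 3, 5, 6, 7, 10, 14, 15, 21, 30, 35, 42, 70, 105, 210.
Check 71^d mod 211 for each divisor in increasing order:
71^1 ≡ 71
71^2 ≡ 188
71^3 ≡ 55
71^5 ≡ 1
So ord_211(71) = 5, hence |⟨71⟩| = 5.
The index is φ(211) / ord(71) = 210 / 5 = 42.

42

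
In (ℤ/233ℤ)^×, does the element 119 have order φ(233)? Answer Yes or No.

φ(233) = 233 − 1 = 232 = 2^3 · 29.
An element g generates (Z/233Z)^× iff g^(232/q) ≢ 1 (mod 233) for each prime q ∈ {2, 29}.
119^116 ≡ 232 (mod 233)  [q = 2: ≢ 1 ✓]
119^8 ≡ 76 (mod 233)  [q = 29: ≢ 1 ✓]
All checks pass, so 119 has order 232 and is a primitive root modulo 233.

Yes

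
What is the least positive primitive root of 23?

φ(23) = 23 − 1 = 22 = 2 · 11.
Test candidates g = 2, 3, … against the prime factors q ∈ {2, 11} of φ(23): g is a generator iff g^(22/q) ≢ 1 for every such q.
g = 2: 2^11 ≡ 1 — hits 1, so not a primitive root.
g = 3: 3^11 ≡ 1 — hits 1, so not a primitive root.
g = 4: 4^11 ≡ 1 — hits 1, so not a primitive root.
g = 5: 5^11 ≡ 22; 5^2 ≡ 2 — none is 1, so 5 is a primitive root.
The smallest primitive root modulo 23 is 5.

5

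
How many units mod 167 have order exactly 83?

82

φ(167) = 167 − 1 = 166 = 2 · 83.
(Z/167Z)^× is cyclic (|G| = 166); a cyclic group of order m has exactly φ(d) elements of each order d | m, and none otherwise.
83 | 166, and φ(83) = 83 − 1 = 82.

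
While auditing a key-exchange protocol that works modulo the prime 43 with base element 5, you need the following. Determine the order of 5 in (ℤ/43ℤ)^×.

42

The order of 5 must divide φ(43) = 43 − 1 = 42 = 2 · 3 · 7.
Divisors of 42: 1, 2, 3, 6, 7, 14, 21, 42.
Test each divisor d:
5^1 ≡ 5
5^2 ≡ 25
5^3 ≡ 39
5^6 ≡ 16
5^7 ≡ 37
5^14 ≡ 36
5^21 ≡ 42
5^42 ≡ 1
The smallest such exponent is 42, so the order of 5 is 42.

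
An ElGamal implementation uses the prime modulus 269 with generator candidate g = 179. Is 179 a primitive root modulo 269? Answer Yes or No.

φ(269) = 269 − 1 = 268 = 2^2 · 67.
An element g generates (Z/269Z)^× iff g^(268/q) ≢ 1 (mod 269) for each prime q ∈ {2, 67}.
179^134 ≡ 268 (mod 269)  [q = 2: ≢ 1 ✓]
179^4 ≡ 93 (mod 269)  [q = 67: ≢ 1 ✓]
None equal 1, so ord_269(179) = 268: 179 is a primitive root.

Yes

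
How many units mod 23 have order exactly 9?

0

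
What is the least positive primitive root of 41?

6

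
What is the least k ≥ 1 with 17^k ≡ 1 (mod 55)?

ord(17) | φ(55) = φ(5·11) = (5−1)·(11−1) = 4·10 = 40 = 2^3 · 5.
Divisors of 40: 1, 2, 4, 5, 8, 10, 20, 40.
Compute 17^d (mod 55) for the divisors d until we hit 1:
17^1 ≡ 17
17^2 ≡ 14
17^4 ≡ 31
17^5 ≡ 32
17^8 ≡ 26
17^10 ≡ 34
17^20 ≡ 1
So ord_55(17) = 20.

20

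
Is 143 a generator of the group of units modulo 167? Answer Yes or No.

Yes

φ(167) = 167 − 1 = 166 = 2 · 83.
It suffices to check that the order of 143 is not a proper divisor of 166: compute 143^(166/q) for q ∈ {2, 83}.
143^83 ≡ 166 (mod 167)  [q = 2: ≢ 1 ✓]
143^2 ≡ 75 (mod 167)  [q = 83: ≢ 1 ✓]
Every test exponent gives a nontrivial residue, hence 143 generates the full group.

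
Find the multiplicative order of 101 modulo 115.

The order of 101 must divide φ(115) = φ(5·23) = (5−1)·(23−1) = 4·22 = 88 = 2^3 · 11.
Divisors of 88: 1, 2, 4, 8, 11, 22, 44, 88.
Compute 101^d (mod 115) for the divisors d until we hit 1:
101^1 ≡ 101
101^2 ≡ 81
101^4 ≡ 6
101^8 ≡ 36
101^11 ≡ 1
Hence ord(101) = 11.

11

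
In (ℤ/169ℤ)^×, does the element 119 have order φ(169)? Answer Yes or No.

φ(169) = φ(13^2) = 13·(13−1) = 156 = 2^2 · 3 · 13.
It suffices to check that the order of 119 is not a proper divisor of 156: compute 119^(156/q) for q ∈ {2, 3, 13}.
119^78 ≡ 168 (mod 169)  [q = 2: ≢ 1 ✓]
119^52 ≡ 146 (mod 169)  [q = 3: ≢ 1 ✓]
119^12 ≡ 66 (mod 169)  [q = 13: ≢ 1 ✓]
None equal 1, so ord_169(119) = 156: 119 is a primitive root.

Yes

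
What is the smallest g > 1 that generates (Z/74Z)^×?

φ(74) = φ(2)·φ(37) = 1·36 = 36 = 2^2 · 3^2.
g is a primitive root iff g^(36/q) ≢ 1 (mod 74) for each prime q ∈ {2, 3}.
g = 2: gcd(2, 74) = 2 > 1, not a unit — skip.
g = 3: 3^18 ≡ 1 — hits 1, so not a primitive root.
g = 4: gcd(4, 74) = 2 > 1, not a unit — skip.
g = 5: 5^18 ≡ 73; 5^12 ≡ 47 — none is 1, so 5 is a primitive root.
Hence the least primitive root of 74 is 5.

5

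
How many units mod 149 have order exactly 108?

φ(149) = 149 − 1 = 148 = 2^2 · 37.
(Z/149Z)^× is cyclic (|G| = 148); a cyclic group of order m has exactly φ(d) elements of each order d | m, and none otherwise.
Since 108 ∤ 148, the count is 0.

0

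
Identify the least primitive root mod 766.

5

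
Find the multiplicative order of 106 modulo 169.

ord(106) | φ(169) = φ(13^2) = 13·(13−1) = 156 = 2^2 · 3 · 13.
Divisors of 156: 1, 2, 3, 4, 6, 12, 13, 26, 39, 52, 78, 156.
Compute 106^d (mod 169) for the divisors d until we hit 1:
106^1 ≡ 106 (mod 169)
106^2 ≡ 82 (mod 169)
106^3 ≡ 73 (mod 169)
106^4 ≡ 133 (mod 169)
106^6 ≡ 90 (mod 169)
106^12 ≡ 157 (mod 169)
106^13 ≡ 80 (mod 169)
106^26 ≡ 147 (mod 169)
106^39 ≡ 99 (mod 169)
106^52 ≡ 146 (mod 169)
106^78 ≡ 168 (mod 169)
106^156 ≡ 1 (mod 169) ✓
So ord_169(106) = 156.

156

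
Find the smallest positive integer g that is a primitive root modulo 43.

3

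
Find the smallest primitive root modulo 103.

φ(103) = 103 − 1 = 102 = 2 · 3 · 17.
g is a primitive root iff g^(102/q) ≢ 1 (mod 103) for each prime q ∈ {2, 3, 17}.
g = 2: 2^51 ≡ 1 — hits 1, so not a primitive root.
g = 3: 3^51 ≡ 102; 3^34 ≡ 1 — hits 1, so not a primitive root.
g = 4: 4^51 ≡ 1 — hits 1, so not a primitive root.
g = 5: 5^51 ≡ 102; 5^34 ≡ 56; 5^6 ≡ 72 — none is 1, so 5 is a primitive root.
The smallest primitive root modulo 103 is 5.

5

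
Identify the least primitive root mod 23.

5

φ(23) = 23 − 1 = 22 = 2 · 11.
Test candidates g = 2, 3, … against the prime factors q ∈ {2, 11} of φ(23): g is a generator iff g^(22/q) ≢ 1 for every such q.
g = 2: 2^11 ≡ 1 — hits 1, so not a primitive root.
g = 3: 3^11 ≡ 1 — hits 1, so not a primitive root.
g = 4: 4^11 ≡ 1 — hits 1, so not a primitive root.
g = 5: 5^11 ≡ 22; 5^2 ≡ 2 — none is 1, so 5 is a primitive root.
So 5 is the smallest generator of (Z/23Z)^×.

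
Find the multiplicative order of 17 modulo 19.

Since 17 ∈ (Z/19Z)^×, its order divides φ(19) = 19 − 1 = 18 = 2 · 3^2.
Divisors of 18: 1, 2, 3, 6, 9, 18.
Check 17^d mod 19 for each divisor in increasing order:
17^1 ≡ 17 (mod 19)
17^2 ≡ 4 (mod 19)
17^3 ≡ 11 (mod 19)
17^6 ≡ 7 (mod 19)
17^9 ≡ 1 (mod 19) ✓
So ord_19(17) = 9.

9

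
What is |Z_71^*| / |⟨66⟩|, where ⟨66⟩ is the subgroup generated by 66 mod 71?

7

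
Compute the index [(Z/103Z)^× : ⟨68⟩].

The order of 68 must divide φ(103) = 103 − 1 = 102 = 2 · 3 · 17.
Divisors of 102: 1, 2, 3, 6, 17, 34, 51, 102.
Test each divisor d:
68^1 ≡ 68 (mod 103)
68^2 ≡ 92 (mod 103)
68^3 ≡ 76 (mod 103)
68^6 ≡ 8 (mod 103)
68^17 ≡ 56 (mod 103)
68^34 ≡ 46 (mod 103)
68^51 ≡ 1 (mod 103) ✓
The order of 68 is 51, so the subgroup it generates has 51 elements.
The index is φ(103) / ord(68) = 102 / 51 = 2.

2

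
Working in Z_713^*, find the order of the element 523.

The order of 523 must divide φ(713) = φ(23·31) = (23−1)·(31−1) = 22·30 = 660 = 2^2 · 3 · 5 · 11.
Divisors of 660: 1, 2, 3, 4, 5, 6, 10, 11, 12, 15, 20, 22, 30, 33, 44, 55, 60, 66, 110, 132, 165, 220, 330, 660.
Compute 523^d (mod 713) for the divisors d until we hit 1:
523^1 ≡ 523 (mod 713)
523^2 ≡ 450 (mod 713)
523^3 ≡ 60 (mod 713)
523^4 ≡ 8 (mod 713)
523^5 ≡ 619 (mod 713)
523^6 ≡ 35 (mod 713)
523^10 ≡ 280 (mod 713)
523^11 ≡ 275 (mod 713)
523^12 ≡ 512 (mod 713)
523^15 ≡ 61 (mod 713)
523^20 ≡ 683 (mod 713)
523^22 ≡ 47 (mod 713)
523^30 ≡ 156 (mod 713)
523^33 ≡ 91 (mod 713)
523^44 ≡ 70 (mod 713)
523^55 ≡ 712 (mod 713)
523^60 ≡ 94 (mod 713)
523^66 ≡ 438 (mod 713)
523^110 ≡ 1 (mod 713) ✓
Therefore the multiplicative order of 523 modulo 713 is 110.

110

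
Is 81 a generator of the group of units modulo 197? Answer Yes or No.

No

φ(197) = 197 − 1 = 196 = 2^2 · 7^2.
An element g generates (Z/197Z)^× iff g^(196/q) ≢ 1 (mod 197) for each prime q ∈ {2, 7}.
81^98 ≡ 1 (mod 197)  [q = 2: ≡ 1 ✗]
81^28 ≡ 191 (mod 197)  [q = 7: ≢ 1 ✓]
81^98 ≡ 1 shows ord(81) | 98, strictly less than φ(197); not a primitive root.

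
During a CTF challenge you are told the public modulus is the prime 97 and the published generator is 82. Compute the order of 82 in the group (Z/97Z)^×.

96

By Lagrange's theorem, ord_97(82) divides φ(97) = 97 − 1 = 96 = 2^5 · 3.
Divisors of 96: 1, 2, 3, 4, 6, 8, 12, 16, 24, 32, 48, 96.
Check 82^d mod 97 for each divisor in increasing order:
82^1 ≡ 82 (mod 97)
82^2 ≡ 31 (mod 97)
82^3 ≡ 20 (mod 97)
82^4 ≡ 88 (mod 97)
82^6 ≡ 12 (mod 97)
82^8 ≡ 81 (mod 97)
82^12 ≡ 47 (mod 97)
82^16 ≡ 62 (mod 97)
82^24 ≡ 75 (mod 97)
82^32 ≡ 61 (mod 97)
82^48 ≡ 96 (mod 97)
82^96 ≡ 1 (mod 97) ✓
So ord_97(82) = 96.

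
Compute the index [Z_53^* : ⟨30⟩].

13

Since 30 ∈ (Z/53Z)^×, its order divides φ(53) = 53 − 1 = 52 = 2^2 · 13.
Divisors of 52: 1, 2, 4, 13, 26, 52.
Test each divisor d:
30^1 ≡ 30 (mod 53)
30^2 ≡ 52 (mod 53)
30^4 ≡ 1 (mod 53) ✓
So ord_53(30) = 4, hence |⟨30⟩| = 4.
The index is φ(53) / ord(30) = 52 / 4 = 13.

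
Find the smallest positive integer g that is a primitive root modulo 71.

7

φ(71) = 71 − 1 = 70 = 2 · 5 · 7.
g is a primitive root iff g^(70/q) ≢ 1 (mod 71) for each prime q ∈ {2, 5, 7}.
g = 2: 2^35 ≡ 1 — hits 1, so not a primitive root.
g = 3: 3^35 ≡ 1 — hits 1, so not a primitive root.
g = 4: 4^35 ≡ 1 — hits 1, so not a primitive root.
g = 5: 5^35 ≡ 1 — hits 1, so not a primitive root.
g = 6: 6^35 ≡ 1 — hits 1, so not a primitive root.
g = 7: 7^35 ≡ 70; 7^14 ≡ 54; 7^10 ≡ 45 — none is 1, so 7 is a primitive root.
The smallest primitive root modulo 71 is 7.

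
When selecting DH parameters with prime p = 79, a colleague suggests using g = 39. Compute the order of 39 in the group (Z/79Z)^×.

Since 39 ∈ (Z/79Z)^×, its order divides φ(79) = 79 − 1 = 78 = 2 · 3 · 13.
Divisors of 78: 1, 2, 3, 6, 13, 26, 39, 78.
Check 39^d mod 79 for each divisor in increasing order:
39^1 ≡ 39 (mod 79)
39^2 ≡ 20 (mod 79)
39^3 ≡ 69 (mod 79)
39^6 ≡ 21 (mod 79)
39^13 ≡ 56 (mod 79)
39^26 ≡ 55 (mod 79)
39^39 ≡ 78 (mod 79)
39^78 ≡ 1 (mod 79) ✓
The smallest such exponent is 78, so the order of 39 is 78.

78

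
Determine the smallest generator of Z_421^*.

2

φ(421) = 421 − 1 = 420 = 2^2 · 3 · 5 · 7.
g is a primitive root iff g^(420/q) ≢ 1 (mod 421) for each prime q ∈ {2, 3, 5, 7}.
g = 2: 2^210 ≡ 420; 2^140 ≡ 400; 2^84 ≡ 279; 2^60 ≡ 370 — none is 1, so 2 is a primitive root.
So 2 is the smallest generator of (Z/421Z)^×.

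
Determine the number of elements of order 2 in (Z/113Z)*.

1

φ(113) = 113 − 1 = 112 = 2^4 · 7.
(Z/113Z)^× is cyclic (|G| = 112); a cyclic group of order m has exactly φ(d) elements of each order d | m, and none otherwise.
2 | 112, and φ(2) = 2 − 1 = 1.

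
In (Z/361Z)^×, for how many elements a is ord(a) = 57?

36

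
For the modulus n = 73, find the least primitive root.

φ(73) = 73 − 1 = 72 = 2^3 · 3^2.
Test candidates g = 2, 3, … against the prime factors q ∈ {2, 3} of φ(73): g is a generator iff g^(72/q) ≢ 1 for every such q.
g = 2: 2^36 ≡ 1 — hits 1, so not a primitive root.
g = 3: 3^36 ≡ 1 — hits 1, so not a primitive root.
g = 4: 4^36 ≡ 1 — hits 1, so not a primitive root.
g = 5: 5^36 ≡ 72; 5^24 ≡ 8 — none is 1, so 5 is a primitive root.
So 5 is the smallest generator of (Z/73Z)^×.

5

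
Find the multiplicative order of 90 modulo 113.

112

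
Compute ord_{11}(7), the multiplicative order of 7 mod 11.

10

By Lagrange's theorem, ord_11(7) divides φ(11) = 11 − 1 = 10 = 2 · 5.
Divisors of 10: 1, 2, 5, 10.
Compute 7^d (mod 11) for the divisors d until we hit 1:
7^1 ≡ 7
7^2 ≡ 5
7^5 ≡ 10
7^10 ≡ 1
So ord_11(7) = 10.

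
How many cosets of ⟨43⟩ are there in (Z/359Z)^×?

1

Since 43 ∈ (Z/359Z)^×, its order divides φ(359) = 359 − 1 = 358 = 2 · 179.
Divisors of 358: 1, 2, 179, 358.
Check 43^d mod 359 for each divisor in increasing order:
43^1 ≡ 43
43^2 ≡ 54
43^179 ≡ 358
43^358 ≡ 1
Thus |⟨43⟩| = ord(43) = 358.
Index = |(Z/359Z)^×| / |⟨43⟩| = 358 / 358 = 1.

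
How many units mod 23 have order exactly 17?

φ(23) = 23 − 1 = 22 = 2 · 11.
Since (Z/23Z)^× is cyclic of order 22, the number of elements of order d is φ(d) when d | 22 and 0 otherwise.
Here 22 is not a multiple of 17, so there are no elements of order 17.

0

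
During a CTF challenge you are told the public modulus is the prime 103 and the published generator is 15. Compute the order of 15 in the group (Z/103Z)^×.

The order of 15 must divide φ(103) = 103 − 1 = 102 = 2 · 3 · 17.
Divisors of 102: 1, 2, 3, 6, 17, 34, 51, 102.
Evaluate successive powers at the divisors of 102:
15^1 ≡ 15 (mod 103)
15^2 ≡ 19 (mod 103)
15^3 ≡ 79 (mod 103)
15^6 ≡ 61 (mod 103)
15^17 ≡ 46 (mod 103)
15^34 ≡ 56 (mod 103)
15^51 ≡ 1 (mod 103) ✓
Hence ord(15) = 51.

51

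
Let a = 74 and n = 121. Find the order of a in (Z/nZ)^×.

The order of 74 must divide φ(121) = φ(11^2) = 11·(11−1) = 110 = 2 · 5 · 11.
Divisors of 110: 1, 2, 5, 10, 11, 22, 55, 110.
Check 74^d mod 121 for each divisor in increasing order:
74^1 ≡ 74 (mod 121)
74^2 ≡ 31 (mod 121)
74^5 ≡ 87 (mod 121)
74^10 ≡ 67 (mod 121)
74^11 ≡ 118 (mod 121)
74^22 ≡ 9 (mod 121)
74^55 ≡ 120 (mod 121)
74^110 ≡ 1 (mod 121) ✓
Therefore the multiplicative order of 74 modulo 121 is 110.

110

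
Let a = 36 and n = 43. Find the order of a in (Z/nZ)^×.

3

Since 36 ∈ (Z/43Z)^×, its order divides φ(43) = 43 − 1 = 42 = 2 · 3 · 7.
Divisors of 42: 1, 2, 3, 6, 7, 14, 21, 42.
Compute 36^d (mod 43) for the divisors d until we hit 1:
36^1 ≡ 36 (mod 43)
36^2 ≡ 6 (mod 43)
36^3 ≡ 1 (mod 43) ✓
Therefore the multiplicative order of 36 modulo 43 is 3.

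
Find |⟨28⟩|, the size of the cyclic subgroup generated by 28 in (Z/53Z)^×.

13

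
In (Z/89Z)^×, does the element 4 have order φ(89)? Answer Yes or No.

φ(89) = 89 − 1 = 88 = 2^3 · 11.
An element g generates (Z/89Z)^× iff g^(88/q) ≢ 1 (mod 89) for each prime q ∈ {2, 11}.
4^44 ≡ 1 (mod 89)  [q = 2: ≡ 1 ✗]
4^8 ≡ 32 (mod 89)  [q = 11: ≢ 1 ✓]
4^44 ≡ 1 shows ord(4) | 44, strictly less than φ(89); not a primitive root.

No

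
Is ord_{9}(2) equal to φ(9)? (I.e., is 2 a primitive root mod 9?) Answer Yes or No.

φ(9) = φ(3^2) = 3·(3−1) = 6 = 2 · 3.
2 is a primitive root mod 9 iff 2^(φ(9)/q) ≢ 1 for every prime q | φ(9), i.e. q ∈ {2, 3}.
2^3 ≡ 8 (mod 9)  [q = 2: ≢ 1 ✓]
2^2 ≡ 4 (mod 9)  [q = 3: ≢ 1 ✓]
Every test exponent gives a nontrivial residue, hence 2 generates the full group.

Yes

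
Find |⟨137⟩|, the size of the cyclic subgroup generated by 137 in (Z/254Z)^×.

42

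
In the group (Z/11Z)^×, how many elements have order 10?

4

φ(11) = 11 − 1 = 10 = 2 · 5.
In a cyclic group of order 10, there are φ(d) elements of order d for each divisor d of 10, and zero for non-divisors.
10 = 2 · 5 divides 10, and φ(10) = 4.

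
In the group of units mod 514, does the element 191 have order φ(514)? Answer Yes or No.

φ(514) = φ(2)·φ(257) = 1·256 = 256 = 2^8.
191 is a primitive root mod 514 iff 191^(φ(514)/q) ≢ 1 for every prime q | φ(514), i.e. q ∈ {2}.
191^128 ≡ 513 (mod 514)  [q = 2: ≢ 1 ✓]
Every test exponent gives a nontrivial residue, hence 191 generates the full group.

Yes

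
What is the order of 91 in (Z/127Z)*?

Since 91 ∈ (Z/127Z)^×, its order divides φ(127) = 127 − 1 = 126 = 2 · 3^2 · 7.
Divisors of 126: 1, 2, 3, 6, 7, 9, 14, 18, 21, 42, 63, 126.
Evaluate successive powers at the divisors of 126:
91^1 ≡ 91 (mod 127)
91^2 ≡ 26 (mod 127)
91^3 ≡ 80 (mod 127)
91^6 ≡ 50 (mod 127)
91^7 ≡ 105 (mod 127)
91^9 ≡ 63 (mod 127)
91^14 ≡ 103 (mod 127)
91^18 ≡ 32 (mod 127)
91^21 ≡ 20 (mod 127)
91^42 ≡ 19 (mod 127)
91^63 ≡ 126 (mod 127)
91^126 ≡ 1 (mod 127) ✓
Therefore the multiplicative order of 91 modulo 127 is 126.

126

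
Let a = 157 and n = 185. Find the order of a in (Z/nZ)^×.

36

ord(157) | φ(185) = φ(5·37) = (5−1)·(37−1) = 4·36 = 144 = 2^4 · 3^2.
Divisors of 144: 1, 2, 3, 4, 6, 8, 9, 12, 16, 18, 24, 36, 48, 72, 144.
Compute 157^d (mod 185) for the divisors d until we hit 1:
157^1 ≡ 157 (mod 185)
157^2 ≡ 44 (mod 185)
157^3 ≡ 63 (mod 185)
157^4 ≡ 86 (mod 185)
157^6 ≡ 84 (mod 185)
157^8 ≡ 181 (mod 185)
157^9 ≡ 112 (mod 185)
157^12 ≡ 26 (mod 185)
157^16 ≡ 16 (mod 185)
157^18 ≡ 149 (mod 185)
157^24 ≡ 121 (mod 185)
157^36 ≡ 1 (mod 185) ✓
Hence ord(157) = 36.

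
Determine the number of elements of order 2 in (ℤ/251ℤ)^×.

φ(251) = 251 − 1 = 250 = 2 · 5^3.
Since (Z/251Z)^× is cyclic of order 250, the number of elements of order d is φ(d) when d | 250 and 0 otherwise.
2 | 250, and φ(2) = 2 − 1 = 1.

1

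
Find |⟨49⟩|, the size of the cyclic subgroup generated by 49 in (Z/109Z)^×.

27

By Lagrange's theorem, ord_109(49) divides φ(109) = 109 − 1 = 108 = 2^2 · 3^3.
Divisors of 108: 1, 2, 3, 4, 6, 9, 12, 18, 27, 36, 54, 108.
Evaluate successive powers at the divisors of 108:
49^1 ≡ 49
49^2 ≡ 3
49^3 ≡ 38
49^4 ≡ 9
49^6 ≡ 27
49^9 ≡ 45
49^12 ≡ 75
49^18 ≡ 63
49^27 ≡ 1
Therefore the multiplicative order of 49 modulo 109 is 27.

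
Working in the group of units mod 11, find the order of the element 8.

ord(8) | φ(11) = 11 − 1 = 10 = 2 · 5.
Divisors of 10: 1, 2, 5, 10.
Compute 8^d (mod 11) for the divisors d until we hit 1:
8^1 ≡ 8
8^2 ≡ 9
8^5 ≡ 10
8^10 ≡ 1
So ord_11(8) = 10.

10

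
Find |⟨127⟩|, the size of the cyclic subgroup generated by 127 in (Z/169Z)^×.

78

ord(127) | φ(169) = φ(13^2) = 13·(13−1) = 156 = 2^2 · 3 · 13.
Divisors of 156: 1, 2, 3, 4, 6, 12, 13, 26, 39, 52, 78, 156.
Test each divisor d:
127^1 ≡ 127
127^2 ≡ 74
127^3 ≡ 103
127^4 ≡ 68
127^6 ≡ 131
127^12 ≡ 92
127^13 ≡ 23
127^26 ≡ 22
127^39 ≡ 168
127^52 ≡ 146
127^78 ≡ 1
Therefore the multiplicative order of 127 modulo 169 is 78.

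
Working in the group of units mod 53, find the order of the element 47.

13

By Lagrange's theorem, ord_53(47) divides φ(53) = 53 − 1 = 52 = 2^2 · 13.
Divisors of 52: 1, 2, 4, 13, 26, 52.
Check 47^d mod 53 for each divisor in increasing order:
47^1 ≡ 47 (mod 53)
47^2 ≡ 36 (mod 53)
47^4 ≡ 24 (mod 53)
47^13 ≡ 1 (mod 53) ✓
So ord_53(47) = 13.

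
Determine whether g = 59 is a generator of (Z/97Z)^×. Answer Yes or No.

φ(97) = 97 − 1 = 96 = 2^5 · 3.
59 is a primitive root mod 97 iff 59^(φ(97)/q) ≢ 1 for every prime q | φ(97), i.e. q ∈ {2, 3}.
59^48 ≡ 96 (mod 97)  [q = 2: ≢ 1 ✓]
59^32 ≡ 35 (mod 97)  [q = 3: ≢ 1 ✓]
Every test exponent gives a nontrivial residue, hence 59 generates the full group.

Yes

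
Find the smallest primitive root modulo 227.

2

φ(227) = 227 − 1 = 226 = 2 · 113.
Test candidates g = 2, 3, … against the prime factors q ∈ {2, 113} of φ(227): g is a generator iff g^(226/q) ≢ 1 for every such q.
g = 2: 2^113 ≡ 226; 2^2 ≡ 4 — none is 1, so 2 is a primitive root.
Hence the least primitive root of 227 is 2.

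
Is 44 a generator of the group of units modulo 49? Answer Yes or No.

No

φ(49) = φ(7^2) = 7·(7−1) = 42 = 2 · 3 · 7.
Test 44^(42/q) mod 49 for each prime factor q of 42:
44^21 ≡ 1 (mod 49)  [q = 2: ≡ 1 ✗]
44^14 ≡ 18 (mod 49)  [q = 3: ≢ 1 ✓]
44^6 ≡ 43 (mod 49)  [q = 7: ≢ 1 ✓]
The check at q = 2 fails, so 44 generates a proper subgroup.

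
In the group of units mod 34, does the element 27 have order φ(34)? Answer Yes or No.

Yes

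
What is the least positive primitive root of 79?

3

φ(79) = 79 − 1 = 78 = 2 · 3 · 13.
Test candidates g = 2, 3, … against the prime factors q ∈ {2, 3, 13} of φ(79): g is a generator iff g^(78/q) ≢ 1 for every such q.
g = 2: 2^39 ≡ 1 — hits 1, so not a primitive root.
g = 3: 3^39 ≡ 78; 3^26 ≡ 23; 3^6 ≡ 18 — none is 1, so 3 is a primitive root.
The smallest primitive root modulo 79 is 3.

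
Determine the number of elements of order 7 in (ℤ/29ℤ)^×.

6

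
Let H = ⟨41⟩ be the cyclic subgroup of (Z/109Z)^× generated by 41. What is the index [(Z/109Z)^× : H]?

Since 41 ∈ (Z/109Z)^×, its order divides φ(109) = 109 − 1 = 108 = 2^2 · 3^3.
Divisors of 108: 1, 2, 3, 4, 6, 9, 12, 18, 27, 36, 54, 108.
Compute 41^d (mod 109) for the divisors d until we hit 1:
41^1 ≡ 41
41^2 ≡ 46
41^3 ≡ 33
41^4 ≡ 45
41^6 ≡ 108
41^9 ≡ 76
41^12 ≡ 1
So ord_109(41) = 12, hence |⟨41⟩| = 12.
Index = |(Z/109Z)^×| / |⟨41⟩| = 108 / 12 = 9.

9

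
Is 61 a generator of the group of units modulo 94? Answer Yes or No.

φ(94) = φ(2)·φ(47) = 1·46 = 46 = 2 · 23.
An element g generates (Z/94Z)^× iff g^(46/q) ≢ 1 (mod 94) for each prime q ∈ {2, 23}.
61^23 ≡ 1 (mod 94)  [q = 2: ≡ 1 ✗]
61^2 ≡ 55 (mod 94)  [q = 23: ≢ 1 ✓]
The check at q = 2 fails, so 61 generates a proper subgroup.

No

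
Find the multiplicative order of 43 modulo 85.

8

ord(43) | φ(85) = φ(5·17) = (5−1)·(17−1) = 4·16 = 64 = 2^6.
Divisors of 64: 1, 2, 4, 8, 16, 32, 64.
Compute 43^d (mod 85) for the divisors d until we hit 1:
43^1 ≡ 43 (mod 85)
43^2 ≡ 64 (mod 85)
43^4 ≡ 16 (mod 85)
43^8 ≡ 1 (mod 85) ✓
Therefore the multiplicative order of 43 modulo 85 is 8.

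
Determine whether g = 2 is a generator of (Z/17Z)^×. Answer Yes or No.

φ(17) = 17 − 1 = 16 = 2^4.
It suffices to check that the order of 2 is not a proper divisor of 16: compute 2^(16/q) for q ∈ {2}.
2^8 ≡ 1 (mod 17)  [q = 2: ≡ 1 ✗]
The check at q = 2 fails, so 2 generates a proper subgroup.

No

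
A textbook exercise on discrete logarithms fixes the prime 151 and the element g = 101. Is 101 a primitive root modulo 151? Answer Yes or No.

φ(151) = 151 − 1 = 150 = 2 · 3 · 5^2.
Test 101^(150/q) mod 151 for each prime factor q of 150:
101^75 ≡ 150 (mod 151)  [q = 2: ≢ 1 ✓]
101^50 ≡ 1 (mod 151)  [q = 3: ≡ 1 ✗]
101^30 ≡ 64 (mod 151)  [q = 5: ≢ 1 ✓]
The check at q = 3 fails, so 101 generates a proper subgroup.

No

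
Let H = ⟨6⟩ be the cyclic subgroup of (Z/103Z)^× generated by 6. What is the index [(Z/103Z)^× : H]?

1

By Lagrange's theorem, ord_103(6) divides φ(103) = 103 − 1 = 102 = 2 · 3 · 17.
Divisors of 102: 1, 2, 3, 6, 17, 34, 51, 102.
Compute 6^d (mod 103) for the divisors d until we hit 1:
6^1 ≡ 6 (mod 103)
6^2 ≡ 36 (mod 103)
6^3 ≡ 10 (mod 103)
6^6 ≡ 100 (mod 103)
6^17 ≡ 47 (mod 103)
6^34 ≡ 46 (mod 103)
6^51 ≡ 102 (mod 103)
6^102 ≡ 1 (mod 103) ✓
Thus |⟨6⟩| = ord(6) = 102.
Index = |(Z/103Z)^×| / |⟨6⟩| = 102 / 102 = 1.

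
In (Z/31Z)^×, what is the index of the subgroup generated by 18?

2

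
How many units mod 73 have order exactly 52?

φ(73) = 73 − 1 = 72 = 2^3 · 3^2.
In a cyclic group of order 72, there are φ(d) elements of order d for each divisor d of 72, and zero for non-divisors.
52 does not divide 72, so no element of (Z/73Z)^× has order 52.

0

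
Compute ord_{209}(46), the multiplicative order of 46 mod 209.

Since 46 ∈ (Z/209Z)^×, its order divides φ(209) = φ(11·19) = (11−1)·(19−1) = 10·18 = 180 = 2^2 · 3^2 · 5.
Divisors of 180: 1, 2, 3, 4, 5, 6, 9, 10, 12, 15, 18, 20, 30, 36, 45, 60, 90, 180.
Compute 46^d (mod 209) for the divisors d until we hit 1:
46^1 ≡ 46 (mod 209)
46^2 ≡ 26 (mod 209)
46^3 ≡ 151 (mod 209)
46^4 ≡ 49 (mod 209)
46^5 ≡ 164 (mod 209)
46^6 ≡ 20 (mod 209)
46^9 ≡ 94 (mod 209)
46^10 ≡ 144 (mod 209)
46^12 ≡ 191 (mod 209)
46^15 ≡ 208 (mod 209)
46^18 ≡ 58 (mod 209)
46^20 ≡ 45 (mod 209)
46^30 ≡ 1 (mod 209) ✓
Hence ord(46) = 30.

30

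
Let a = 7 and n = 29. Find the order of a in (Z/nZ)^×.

7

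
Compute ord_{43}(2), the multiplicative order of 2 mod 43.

ord(2) | φ(43) = 43 − 1 = 42 = 2 · 3 · 7.
Divisors of 42: 1, 2, 3, 6, 7, 14, 21, 42.
Evaluate successive powers at the divisors of 42:
2^1 ≡ 2 (mod 43)
2^2 ≡ 4 (mod 43)
2^3 ≡ 8 (mod 43)
2^6 ≡ 21 (mod 43)
2^7 ≡ 42 (mod 43)
2^14 ≡ 1 (mod 43) ✓
Therefore the multiplicative order of 2 modulo 43 is 14.

14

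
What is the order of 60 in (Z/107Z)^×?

By Lagrange's theorem, ord_107(60) divides φ(107) = 107 − 1 = 106 = 2 · 53.
Divisors of 106: 1, 2, 53, 106.
Compute 60^d (mod 107) for the divisors d until we hit 1:
60^1 ≡ 60
60^2 ≡ 69
60^53 ≡ 106
60^106 ≡ 1
Hence ord(60) = 106.

106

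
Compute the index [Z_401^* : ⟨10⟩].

2

The order of 10 must divide φ(401) = 401 − 1 = 400 = 2^4 · 5^2.
Divisors of 400: 1, 2, 4, 5, 8, 10, 16, 20, 25, 40, 50, 80, 100, 200, 400.
Test each divisor d:
10^1 ≡ 10 (mod 401)
10^2 ≡ 100 (mod 401)
10^4 ≡ 376 (mod 401)
10^5 ≡ 151 (mod 401)
10^8 ≡ 224 (mod 401)
10^10 ≡ 345 (mod 401)
10^16 ≡ 51 (mod 401)
10^20 ≡ 329 (mod 401)
10^25 ≡ 356 (mod 401)
10^40 ≡ 372 (mod 401)
10^50 ≡ 20 (mod 401)
10^80 ≡ 39 (mod 401)
10^100 ≡ 400 (mod 401)
10^200 ≡ 1 (mod 401) ✓
So ord_401(10) = 200, hence |⟨10⟩| = 200.
The index is φ(401) / ord(10) = 400 / 200 = 2.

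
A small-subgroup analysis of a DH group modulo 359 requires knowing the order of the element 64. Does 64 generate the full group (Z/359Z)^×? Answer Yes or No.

No

φ(359) = 359 − 1 = 358 = 2 · 179.
Test 64^(358/q) mod 359 for each prime factor q of 358:
64^179 ≡ 1 (mod 359)  [q = 2: ≡ 1 ✗]
64^2 ≡ 147 (mod 359)  [q = 179: ≢ 1 ✓]
Since 64^179 ≡ 1, the order of 64 divides 179 < 358, so 64 is not a primitive root.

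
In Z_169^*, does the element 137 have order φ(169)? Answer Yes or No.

φ(169) = φ(13^2) = 13·(13−1) = 156 = 2^2 · 3 · 13.
An element g generates (Z/169Z)^× iff g^(156/q) ≢ 1 (mod 169) for each prime q ∈ {2, 3, 13}.
137^78 ≡ 168 (mod 169)  [q = 2: ≢ 1 ✓]
137^52 ≡ 22 (mod 169)  [q = 3: ≢ 1 ✓]
137^12 ≡ 27 (mod 169)  [q = 13: ≢ 1 ✓]
All checks pass, so 137 has order 156 and is a primitive root modulo 169.

Yes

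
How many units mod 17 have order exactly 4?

2

φ(17) = 17 − 1 = 16 = 2^4.
Since (Z/17Z)^× is cyclic of order 16, the number of elements of order d is φ(d) when d | 16 and 0 otherwise.
4 = 2^2 divides 16, and φ(4) = 2.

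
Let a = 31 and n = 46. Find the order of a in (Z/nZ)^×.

11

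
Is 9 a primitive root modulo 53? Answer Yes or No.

No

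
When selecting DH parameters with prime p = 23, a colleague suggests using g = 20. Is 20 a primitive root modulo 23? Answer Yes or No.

φ(23) = 23 − 1 = 22 = 2 · 11.
20 is a primitive root mod 23 iff 20^(φ(23)/q) ≢ 1 for every prime q | φ(23), i.e. q ∈ {2, 11}.
20^11 ≡ 22 (mod 23)  [q = 2: ≢ 1 ✓]
20^2 ≡ 9 (mod 23)  [q = 11: ≢ 1 ✓]
None equal 1, so ord_23(20) = 22: 20 is a primitive root.

Yes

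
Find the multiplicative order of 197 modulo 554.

The order of 197 must divide φ(554) = φ(2)·φ(277) = 1·276 = 276 = 2^2 · 3 · 23.
Divisors of 276: 1, 2, 3, 4, 6, 12, 23, 46, 69, 92, 138, 276.
Compute 197^d (mod 554) for the divisors d until we hit 1:
197^1 ≡ 197 (mod 554)
197^2 ≡ 29 (mod 554)
197^3 ≡ 173 (mod 554)
197^4 ≡ 287 (mod 554)
197^6 ≡ 13 (mod 554)
197^12 ≡ 169 (mod 554)
197^23 ≡ 519 (mod 554)
197^46 ≡ 117 (mod 554)
197^69 ≡ 337 (mod 554)
197^92 ≡ 393 (mod 554)
197^138 ≡ 553 (mod 554)
197^276 ≡ 1 (mod 554) ✓
So ord_554(197) = 276.

276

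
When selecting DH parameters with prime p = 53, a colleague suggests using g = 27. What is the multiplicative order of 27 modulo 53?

52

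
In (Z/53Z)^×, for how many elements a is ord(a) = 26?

12

φ(53) = 53 − 1 = 52 = 2^2 · 13.
Since (Z/53Z)^× is cyclic of order 52, the number of elements of order d is φ(d) when d | 52 and 0 otherwise.
26 = 2 · 13 divides 52, and φ(26) = 12.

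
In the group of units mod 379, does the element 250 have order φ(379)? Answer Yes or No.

φ(379) = 379 − 1 = 378 = 2 · 3^3 · 7.
Test 250^(378/q) mod 379 for each prime factor q of 378:
250^189 ≡ 378 (mod 379)  [q = 2: ≢ 1 ✓]
250^126 ≡ 327 (mod 379)  [q = 3: ≢ 1 ✓]
250^54 ≡ 94 (mod 379)  [q = 7: ≢ 1 ✓]
None equal 1, so ord_379(250) = 378: 250 is a primitive root.

Yes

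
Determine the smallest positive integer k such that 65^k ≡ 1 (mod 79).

The order of 65 must divide φ(79) = 79 − 1 = 78 = 2 · 3 · 13.
Divisors of 78: 1, 2, 3, 6, 13, 26, 39, 78.
Test each divisor d:
65^1 ≡ 65
65^2 ≡ 38
65^3 ≡ 21
65^6 ≡ 46
65^13 ≡ 1
The smallest such exponent is 13, so the order of 65 is 13.

13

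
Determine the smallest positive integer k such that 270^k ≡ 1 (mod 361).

By Lagrange's theorem, ord_361(270) divides φ(361) = φ(19^2) = 19·(19−1) = 342 = 2 · 3^2 · 19.
Divisors of 342: 1, 2, 3, 6, 9, 18, 19, 38, 57, 114, 171, 342.
Test each divisor d:
270^1 ≡ 270 (mod 361)
270^2 ≡ 339 (mod 361)
270^3 ≡ 197 (mod 361)
270^6 ≡ 182 (mod 361)
270^9 ≡ 115 (mod 361)
270^18 ≡ 229 (mod 361)
270^19 ≡ 99 (mod 361)
270^38 ≡ 54 (mod 361)
270^57 ≡ 292 (mod 361)
270^114 ≡ 68 (mod 361)
270^171 ≡ 1 (mod 361) ✓
The smallest such exponent is 171, so the order of 270 is 171.

171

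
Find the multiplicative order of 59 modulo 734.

61

By Lagrange's theorem, ord_734(59) divides φ(734) = φ(2)·φ(367) = 1·366 = 366 = 2 · 3 · 61.
Divisors of 366: 1, 2, 3, 6, 61, 122, 183, 366.
Evaluate successive powers at the divisors of 366:
59^1 ≡ 59 (mod 734)
59^2 ≡ 545 (mod 734)
59^3 ≡ 593 (mod 734)
59^6 ≡ 63 (mod 734)
59^61 ≡ 1 (mod 734) ✓
The smallest such exponent is 61, so the order of 59 is 61.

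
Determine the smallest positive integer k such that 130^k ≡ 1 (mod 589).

Since 130 ∈ (Z/589Z)^×, its order divides φ(589) = φ(19·31) = (19−1)·(31−1) = 18·30 = 540 = 2^2 · 3^3 · 5.
Divisors of 540: 1, 2, 3, 4, 5, 6, 9, 10, 12, 15, 18, 20, 27, 30, 36, 45, 54, 60, 90, 108, 135, 180, 270, 540.
Check 130^d mod 589 for each divisor in increasing order:
130^1 ≡ 130 (mod 589)
130^2 ≡ 408 (mod 589)
130^3 ≡ 30 (mod 589)
130^4 ≡ 366 (mod 589)
130^5 ≡ 460 (mod 589)
130^6 ≡ 311 (mod 589)
130^9 ≡ 495 (mod 589)
130^10 ≡ 149 (mod 589)
130^12 ≡ 125 (mod 589)
130^15 ≡ 216 (mod 589)
130^18 ≡ 1 (mod 589) ✓
Hence ord(130) = 18.

18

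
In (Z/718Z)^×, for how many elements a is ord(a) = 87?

φ(718) = φ(2)·φ(359) = 1·358 = 358 = 2 · 179.
(Z/718Z)^× is cyclic (|G| = 358); a cyclic group of order m has exactly φ(d) elements of each order d | m, and none otherwise.
Here 358 is not a multiple of 87, so there are no elements of order 87.

0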